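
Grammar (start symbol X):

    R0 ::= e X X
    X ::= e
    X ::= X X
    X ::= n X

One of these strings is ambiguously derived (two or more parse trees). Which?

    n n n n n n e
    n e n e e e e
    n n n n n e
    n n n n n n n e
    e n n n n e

n e n e e e e

n n n n n n e: 1 tree
n e n e e e e: 76 trees
n n n n n e: 1 tree
n n n n n n n e: 1 tree
e n n n n e: 1 tree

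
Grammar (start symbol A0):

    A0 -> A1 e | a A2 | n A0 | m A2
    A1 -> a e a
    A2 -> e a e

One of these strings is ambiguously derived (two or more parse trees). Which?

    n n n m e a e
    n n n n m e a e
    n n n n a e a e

n n n n a e a e

n n n m e a e: 1 tree
n n n n m e a e: 1 tree
n n n n a e a e: 2 trees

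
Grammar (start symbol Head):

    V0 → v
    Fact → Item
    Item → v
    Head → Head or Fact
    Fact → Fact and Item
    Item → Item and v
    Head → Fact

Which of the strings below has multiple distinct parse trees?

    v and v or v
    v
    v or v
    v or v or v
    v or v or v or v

v and v or v: 2 trees
v: 1 tree
v or v: 1 tree
v or v or v: 1 tree
v or v or v or v: 1 tree

v and v or v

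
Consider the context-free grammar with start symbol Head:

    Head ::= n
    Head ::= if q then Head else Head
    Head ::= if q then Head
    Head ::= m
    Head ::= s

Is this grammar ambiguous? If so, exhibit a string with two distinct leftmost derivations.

Witness: if q then if q then m else m

Derivation 1: Head ⇒ if q then Head else Head ⇒ if q then if q then Head else Head ⇒ if q then if q then m else Head ⇒ if q then if q then m else m
Derivation 2: Head ⇒ if q then Head ⇒ if q then if q then Head else Head ⇒ if q then if q then m else Head ⇒ if q then if q then m else m

Two distinct leftmost derivations for the same string.

Ambiguous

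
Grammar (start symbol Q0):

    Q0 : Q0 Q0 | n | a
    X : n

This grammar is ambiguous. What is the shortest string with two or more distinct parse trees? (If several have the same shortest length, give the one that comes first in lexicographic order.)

length 1: no string has ≥2 trees
length 2: no string has ≥2 trees
length 3: a a a has 2 parse trees

Two derivations of a a a:
  Q0 ⇒ Q0 Q0 ⇒ Q0 Q0 Q0 ⇒ a Q0 Q0 ⇒ a a Q0 ⇒ a a a
  Q0 ⇒ Q0 Q0 ⇒ a Q0 ⇒ a Q0 Q0 ⇒ a a Q0 ⇒ a a a

a a a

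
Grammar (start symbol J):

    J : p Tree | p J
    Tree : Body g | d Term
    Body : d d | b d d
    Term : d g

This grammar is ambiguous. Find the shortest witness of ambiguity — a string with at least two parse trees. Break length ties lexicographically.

length 4: p d d g has 2 parse trees

Two derivations of p d d g:
  J ⇒ p Tree ⇒ p Body g ⇒ p d d g
  J ⇒ p Tree ⇒ p d Term ⇒ p d d g

p d d g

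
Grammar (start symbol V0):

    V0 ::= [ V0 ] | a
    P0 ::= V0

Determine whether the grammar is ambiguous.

Unambiguous

Only V0 is reachable from V0; ignoring the rest: L(V0) is { openⁿ atom closeⁿ : n ≥ 0 }. The bracket depth fixes n, and the derivation is forced at every step.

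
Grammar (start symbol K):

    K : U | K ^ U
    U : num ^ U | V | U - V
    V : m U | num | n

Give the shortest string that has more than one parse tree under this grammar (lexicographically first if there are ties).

num ^ n

length 1: no string has ≥2 trees
length 2: no string has ≥2 trees
length 3: num ^ n has 2 parse trees

Two derivations of num ^ n:
  K ⇒ U ⇒ num ^ U ⇒ num ^ V ⇒ num ^ n
  K ⇒ K ^ U ⇒ U ^ U ⇒ V ^ U ⇒ num ^ U ⇒ num ^ V ⇒ num ^ n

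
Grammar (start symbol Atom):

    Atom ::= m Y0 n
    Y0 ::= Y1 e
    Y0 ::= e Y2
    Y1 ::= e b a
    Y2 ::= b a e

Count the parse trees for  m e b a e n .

2

Parse trees for m e b a e n:
  [Atom m [Y0 [Y1 e b a] e] n]
  [Atom m [Y0 e [Y2 b a e]] n]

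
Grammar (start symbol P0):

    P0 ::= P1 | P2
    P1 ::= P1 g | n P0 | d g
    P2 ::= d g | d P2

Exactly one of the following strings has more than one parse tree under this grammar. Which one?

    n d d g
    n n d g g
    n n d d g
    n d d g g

n n d g g

n d d g: 1 tree
n n d g g: 5 trees
n n d d g: 1 tree
n d d g g: 1 tree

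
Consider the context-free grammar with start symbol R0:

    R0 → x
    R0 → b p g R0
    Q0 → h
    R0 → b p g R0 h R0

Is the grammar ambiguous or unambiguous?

Witness: b p g b p g x h x

Derivation 1: R0 ⇒ b p g R0 ⇒ b p g b p g R0 h R0 ⇒ b p g b p g x h R0 ⇒ b p g b p g x h x
Derivation 2: R0 ⇒ b p g R0 h R0 ⇒ b p g b p g R0 h R0 ⇒ b p g b p g x h R0 ⇒ b p g b p g x h x

Two distinct leftmost derivations for the same string.

Ambiguous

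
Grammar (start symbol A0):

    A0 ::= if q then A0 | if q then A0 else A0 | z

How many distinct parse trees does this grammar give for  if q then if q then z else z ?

Parse trees for if q then if q then z else z:
  [A0 if q then [A0 if q then [A0 z] else [A0 z]]]
  [A0 if q then [A0 if q then [A0 z]] else [A0 z]]

2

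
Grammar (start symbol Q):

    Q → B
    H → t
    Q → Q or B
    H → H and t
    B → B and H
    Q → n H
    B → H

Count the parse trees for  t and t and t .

Parse trees for t and t and t:
  [Q [B [B [H t]] and [H [H t] and t]]]
  [Q [B [B [B [H t]] and [H t]] and [H t]]]
  [Q [B [B [H [H t] and t]] and [H t]]]
  [Q [B [H [H [H t] and t] and t]]]

4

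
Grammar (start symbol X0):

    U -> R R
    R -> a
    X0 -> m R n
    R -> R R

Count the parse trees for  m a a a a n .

Parse trees for m a a a a n:
  [X0 m [R [R a] [R [R a] [R [R a] [R a]]]] n]
  [X0 m [R [R a] [R [R [R a] [R a]] [R a]]] n]
  [X0 m [R [R [R a] [R a]] [R [R a] [R a]]] n]
  [X0 m [R [R [R a] [R [R a] [R a]]] [R a]] n]
  [X0 m [R [R [R [R a] [R a]] [R a]] [R a]] n]

5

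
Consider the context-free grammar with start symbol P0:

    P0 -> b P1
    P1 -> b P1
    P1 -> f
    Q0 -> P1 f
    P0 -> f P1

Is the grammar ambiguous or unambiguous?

(Q0 is unreachable from P0, so its rules don't affect L(P0).) Restricted to the reachable nonterminals, every rule has the form A → t or A → t B, and no two rules for the same A share a first terminal. The grammar encodes a DFA — one run per string.

Unambiguous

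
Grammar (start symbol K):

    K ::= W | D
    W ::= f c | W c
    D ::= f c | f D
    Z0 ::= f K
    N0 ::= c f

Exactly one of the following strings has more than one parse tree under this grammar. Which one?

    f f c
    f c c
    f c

f f c: 1 tree
f c c: 1 tree
f c: 2 trees

f c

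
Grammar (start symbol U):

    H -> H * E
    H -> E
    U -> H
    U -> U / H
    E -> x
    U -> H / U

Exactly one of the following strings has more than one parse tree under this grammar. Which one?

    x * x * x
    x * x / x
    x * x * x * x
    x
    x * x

x * x / x

x * x * x: 1 tree
x * x / x: 2 trees
x * x * x * x: 1 tree
x: 1 tree
x * x: 1 tree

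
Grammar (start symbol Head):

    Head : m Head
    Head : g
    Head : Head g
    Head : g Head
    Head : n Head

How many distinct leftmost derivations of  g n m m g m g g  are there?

Parse trees for g n m m g m g g:
  [Head [Head g [Head n [Head m [Head m [Head g [Head m [Head g]]]]]]] g]
  [Head g [Head [Head n [Head m [Head m [Head g [Head m [Head g]]]]]] g]]
  [Head g [Head n [Head m [Head m [Head [Head g [Head m [Head g]]] g]]]]]
  [Head g [Head n [Head m [Head m [Head g [Head m [Head [Head g] g]]]]]]]
  [Head g [Head n [Head m [Head m [Head g [Head m [Head g [Head g]]]]]]]]
  [Head g [Head n [Head m [Head m [Head g [Head [Head m [Head g]] g]]]]]]
  [Head g [Head n [Head m [Head [Head m [Head g [Head m [Head g]]]] g]]]]
  [Head g [Head n [Head [Head m [Head m [Head g [Head m [Head g]]]]] g]]]

8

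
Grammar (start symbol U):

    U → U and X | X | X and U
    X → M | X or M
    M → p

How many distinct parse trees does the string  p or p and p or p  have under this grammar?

Parse trees for p or p and p or p:
  [U [U [X [X [M p]] or [M p]]] and [X [X [M p]] or [M p]]]
  [U [X [X [M p]] or [M p]] and [U [X [X [M p]] or [M p]]]]

2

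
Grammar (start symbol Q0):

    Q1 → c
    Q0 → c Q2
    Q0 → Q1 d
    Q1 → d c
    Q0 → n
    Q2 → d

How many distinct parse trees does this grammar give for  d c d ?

1

Parse trees for d c d:
  [Q0 [Q1 d c] d]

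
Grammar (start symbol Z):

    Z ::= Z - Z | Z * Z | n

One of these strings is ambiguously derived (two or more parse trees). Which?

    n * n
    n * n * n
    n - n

n * n * n

n * n: 1 tree
n * n * n: 2 trees
n - n: 1 tree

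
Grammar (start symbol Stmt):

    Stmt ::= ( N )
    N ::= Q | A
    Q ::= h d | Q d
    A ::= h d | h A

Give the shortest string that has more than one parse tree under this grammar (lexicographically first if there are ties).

length 4: ( h d ) has 2 parse trees

Two derivations of ( h d ):
  Stmt ⇒ ( N ) ⇒ ( Q ) ⇒ ( h d )
  Stmt ⇒ ( N ) ⇒ ( A ) ⇒ ( h d )

( h d )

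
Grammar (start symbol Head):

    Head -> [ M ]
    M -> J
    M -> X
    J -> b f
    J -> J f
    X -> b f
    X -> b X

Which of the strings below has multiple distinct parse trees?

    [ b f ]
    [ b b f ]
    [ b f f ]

[ b f ]

[ b f ]: 2 trees
[ b b f ]: 1 tree
[ b f f ]: 1 tree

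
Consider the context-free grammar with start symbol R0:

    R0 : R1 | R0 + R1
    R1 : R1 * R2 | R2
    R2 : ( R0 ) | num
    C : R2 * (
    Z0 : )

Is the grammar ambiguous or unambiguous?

Unambiguous

Only R0, R1, R2 are reachable from R0; ignoring the rest: R0 → R0 + R1 | R1  ;  R1 → R1 * R2 | R2  — a left-associative chain with R2 at the bottom. Each string factors uniquely by precedence.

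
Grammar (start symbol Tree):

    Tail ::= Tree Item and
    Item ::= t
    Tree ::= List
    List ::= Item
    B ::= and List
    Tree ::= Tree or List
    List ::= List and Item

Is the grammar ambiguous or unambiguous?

(B, Tail are unreachable from Tree, so their rules don't affect L(Tree).) The grammar is stratified — Tree handles 'or' (left-recursive), List handles 'and', Item atoms. Each operator has a fixed associativity and precedence level, so every string has one parse.

Unambiguous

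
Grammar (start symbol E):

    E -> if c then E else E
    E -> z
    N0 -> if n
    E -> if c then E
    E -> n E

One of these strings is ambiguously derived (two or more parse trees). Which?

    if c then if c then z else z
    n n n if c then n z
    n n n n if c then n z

if c then if c then z else z

if c then if c then z else z: 2 trees
n n n if c then n z: 1 tree
n n n n if c then n z: 1 tree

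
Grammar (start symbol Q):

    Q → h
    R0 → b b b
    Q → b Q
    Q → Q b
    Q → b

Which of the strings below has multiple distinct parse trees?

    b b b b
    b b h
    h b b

b b b b

b b b b: 8 trees
b b h: 1 tree
h b b: 1 tree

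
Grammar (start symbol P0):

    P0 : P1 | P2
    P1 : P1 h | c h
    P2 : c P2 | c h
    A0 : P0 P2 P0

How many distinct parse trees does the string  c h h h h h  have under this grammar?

Parse trees for c h h h h h:
  [P0 [P1 [P1 [P1 [P1 [P1 c h] h] h] h] h]]

1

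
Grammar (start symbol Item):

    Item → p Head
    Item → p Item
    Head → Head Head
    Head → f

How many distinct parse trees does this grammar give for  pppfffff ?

14

Parse trees for pppfffff (showing first 6 of 14):
  [Item p [Item p [Item p [Head [Head f] [Head [Head f] [Head [Head f] [Head [Head f] [Head f]]]]]]]]
  [Item p [Item p [Item p [Head [Head f] [Head [Head f] [Head [Head [Head f] [Head f]] [Head f]]]]]]]
  [Item p [Item p [Item p [Head [Head f] [Head [Head [Head f] [Head f]] [Head [Head f] [Head f]]]]]]]
  [Item p [Item p [Item p [Head [Head f] [Head [Head [Head f] [Head [Head f] [Head f]]] [Head f]]]]]]
  [Item p [Item p [Item p [Head [Head f] [Head [Head [Head [Head f] [Head f]] [Head f]] [Head f]]]]]]
  [Item p [Item p [Item p [Head [Head [Head f] [Head f]] [Head [Head f] [Head [Head f] [Head f]]]]]]]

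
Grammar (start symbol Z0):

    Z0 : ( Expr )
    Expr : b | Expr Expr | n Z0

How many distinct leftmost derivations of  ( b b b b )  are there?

Parse trees for ( b b b b ):
  [Z0 ( [Expr [Expr b] [Expr [Expr b] [Expr [Expr b] [Expr b]]]] )]
  [Z0 ( [Expr [Expr b] [Expr [Expr [Expr b] [Expr b]] [Expr b]]] )]
  [Z0 ( [Expr [Expr [Expr b] [Expr b]] [Expr [Expr b] [Expr b]]] )]
  [Z0 ( [Expr [Expr [Expr b] [Expr [Expr b] [Expr b]]] [Expr b]] )]
  [Z0 ( [Expr [Expr [Expr [Expr b] [Expr b]] [Expr b]] [Expr b]] )]

5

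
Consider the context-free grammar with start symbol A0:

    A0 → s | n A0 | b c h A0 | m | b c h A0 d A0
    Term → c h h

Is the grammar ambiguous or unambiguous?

Ambiguous

Witness: b c h b c h m d m

Derivation 1: A0 ⇒ b c h A0 ⇒ b c h b c h A0 d A0 ⇒ b c h b c h m d A0 ⇒ b c h b c h m d m
Derivation 2: A0 ⇒ b c h A0 d A0 ⇒ b c h b c h A0 d A0 ⇒ b c h b c h m d A0 ⇒ b c h b c h m d m

Two distinct leftmost derivations for the same string.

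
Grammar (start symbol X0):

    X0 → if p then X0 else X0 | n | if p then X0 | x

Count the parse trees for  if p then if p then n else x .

Parse trees for if p then if p then n else x:
  [X0 if p then [X0 if p then [X0 n]] else [X0 x]]
  [X0 if p then [X0 if p then [X0 n] else [X0 x]]]

2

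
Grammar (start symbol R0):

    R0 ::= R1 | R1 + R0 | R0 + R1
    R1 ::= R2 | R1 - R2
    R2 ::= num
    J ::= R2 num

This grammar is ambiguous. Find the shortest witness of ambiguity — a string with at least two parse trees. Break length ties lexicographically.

num + num

length 1: no string has ≥2 trees
length 3: num + num has 2 parse trees

Two derivations of num + num:
  R0 ⇒ R1 + R0 ⇒ R2 + R0 ⇒ num + R0 ⇒ num + R1 ⇒ num + R2 ⇒ num + num
  R0 ⇒ R0 + R1 ⇒ R1 + R1 ⇒ R2 + R1 ⇒ num + R1 ⇒ num + R2 ⇒ num + num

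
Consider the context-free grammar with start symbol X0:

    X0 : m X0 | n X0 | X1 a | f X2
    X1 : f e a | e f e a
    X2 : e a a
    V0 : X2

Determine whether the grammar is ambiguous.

Ambiguous

Witness: f e a a

Derivation 1: X0 ⇒ X1 a ⇒ f e a a
Derivation 2: X0 ⇒ f X2 ⇒ f e a a

Two distinct leftmost derivations for the same string.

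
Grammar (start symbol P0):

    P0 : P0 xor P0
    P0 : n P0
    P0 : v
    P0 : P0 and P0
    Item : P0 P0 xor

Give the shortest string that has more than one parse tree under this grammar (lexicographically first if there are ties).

n v and v

length 1: no string has ≥2 trees
length 2: no string has ≥2 trees
length 3: no string has ≥2 trees
length 4: n v and v has 2 parse trees

Two derivations of n v and v:
  P0 ⇒ n P0 ⇒ n P0 and P0 ⇒ n v and P0 ⇒ n v and v
  P0 ⇒ P0 and P0 ⇒ n P0 and P0 ⇒ n v and P0 ⇒ n v and v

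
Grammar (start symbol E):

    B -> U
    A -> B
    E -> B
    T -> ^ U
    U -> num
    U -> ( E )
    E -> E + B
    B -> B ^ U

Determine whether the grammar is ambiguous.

(T, A are unreachable from E, so their rules don't affect L(E).) This is a standard precedence ladder (E over B over U), with each level left-recursive on its own operator ('+' at E, '^' at B). That structure is LR(1), hence unambiguous.

Unambiguous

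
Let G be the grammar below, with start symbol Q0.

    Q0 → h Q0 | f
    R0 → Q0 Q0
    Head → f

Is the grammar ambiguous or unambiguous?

Unambiguous

Only Q0 is reachable from Q0; ignoring the rest: The reachable rules are right-linear with at most one rule per (nonterminal, next-terminal) pair. Each input token forces the next rule, so parsing is deterministic.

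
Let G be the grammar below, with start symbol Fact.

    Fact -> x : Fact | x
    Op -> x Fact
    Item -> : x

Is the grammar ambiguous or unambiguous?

Unambiguous

Only Fact is reachable from Fact; ignoring the rest: The reachable grammar is A → atom sep A | atom. Each atom is followed by either the separator (recurse) or end-of-string (stop) — no choice point.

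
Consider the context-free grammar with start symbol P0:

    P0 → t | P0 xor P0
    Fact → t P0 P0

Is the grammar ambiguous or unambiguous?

Witness: t xor t xor t

Derivation 1: P0 ⇒ P0 xor P0 ⇒ t xor P0 ⇒ t xor P0 xor P0 ⇒ t xor t xor P0 ⇒ t xor t xor t
Derivation 2: P0 ⇒ P0 xor P0 ⇒ P0 xor P0 xor P0 ⇒ t xor P0 xor P0 ⇒ t xor t xor P0 ⇒ t xor t xor t

Two distinct leftmost derivations for the same string.

Ambiguous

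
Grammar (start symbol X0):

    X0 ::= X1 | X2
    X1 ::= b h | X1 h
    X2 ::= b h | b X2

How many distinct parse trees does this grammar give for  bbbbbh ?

1

Parse trees for bbbbbh:
  [X0 [X2 b [X2 b [X2 b [X2 b [X2 b h]]]]]]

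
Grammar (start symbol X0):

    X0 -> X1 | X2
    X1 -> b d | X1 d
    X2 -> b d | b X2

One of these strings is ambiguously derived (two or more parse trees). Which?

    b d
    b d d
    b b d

b d

b d: 2 trees
b d d: 1 tree
b b d: 1 tree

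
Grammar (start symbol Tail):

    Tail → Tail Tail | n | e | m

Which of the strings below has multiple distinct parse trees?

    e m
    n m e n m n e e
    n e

e m: 1 tree
n m e n m n e e: 429 trees
n e: 1 tree

n m e n m n e e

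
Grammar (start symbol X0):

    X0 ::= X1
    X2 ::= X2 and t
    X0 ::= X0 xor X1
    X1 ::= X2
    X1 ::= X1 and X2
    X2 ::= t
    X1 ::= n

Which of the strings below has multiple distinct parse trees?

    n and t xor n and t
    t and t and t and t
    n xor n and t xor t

n and t xor n and t: 1 tree
t and t and t and t: 8 trees
n xor n and t xor t: 1 tree

t and t and t and t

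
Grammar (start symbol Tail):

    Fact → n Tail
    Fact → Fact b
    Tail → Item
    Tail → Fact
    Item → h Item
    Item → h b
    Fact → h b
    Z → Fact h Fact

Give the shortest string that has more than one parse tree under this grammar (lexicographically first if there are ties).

length 2: h b has 2 parse trees

Two derivations of h b:
  Tail ⇒ Item ⇒ h b
  Tail ⇒ Fact ⇒ h b

h b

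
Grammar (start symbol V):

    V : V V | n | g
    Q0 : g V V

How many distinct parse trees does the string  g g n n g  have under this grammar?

Parse trees for g g n n g (showing first 6 of 14):
  [V [V g] [V [V g] [V [V n] [V [V n] [V g]]]]]
  [V [V g] [V [V g] [V [V [V n] [V n]] [V g]]]]
  [V [V g] [V [V [V g] [V n]] [V [V n] [V g]]]]
  [V [V g] [V [V [V g] [V [V n] [V n]]] [V g]]]
  [V [V g] [V [V [V [V g] [V n]] [V n]] [V g]]]
  [V [V [V g] [V g]] [V [V n] [V [V n] [V g]]]]

14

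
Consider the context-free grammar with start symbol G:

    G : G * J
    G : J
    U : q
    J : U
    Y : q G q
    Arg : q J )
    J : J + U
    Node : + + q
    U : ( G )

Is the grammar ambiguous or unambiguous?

Unambiguous

Only G, J, U are reachable from G; ignoring the rest: The grammar is stratified — G handles '*' (left-recursive), J handles '+', U atoms. Each operator has a fixed associativity and precedence level, so every string has one parse.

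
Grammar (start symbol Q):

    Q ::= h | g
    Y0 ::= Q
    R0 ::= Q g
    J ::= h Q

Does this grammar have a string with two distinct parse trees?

Unambiguous

Only Q is reachable from Q; ignoring the rest: Restricted to the reachable nonterminals, every rule has the form A → t or A → t B, and no two rules for the same A share a first terminal. The grammar encodes a DFA — one run per string.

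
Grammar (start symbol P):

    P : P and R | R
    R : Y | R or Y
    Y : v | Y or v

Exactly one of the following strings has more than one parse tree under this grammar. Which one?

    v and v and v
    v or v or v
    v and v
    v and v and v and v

v or v or v

v and v and v: 1 tree
v or v or v: 4 trees
v and v: 1 tree
v and v and v and v: 1 tree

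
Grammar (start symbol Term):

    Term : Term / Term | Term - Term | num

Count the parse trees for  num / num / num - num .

5

Parse trees for num / num / num - num:
  [Term [Term num] / [Term [Term num] / [Term [Term num] - [Term num]]]]
  [Term [Term num] / [Term [Term [Term num] / [Term num]] - [Term num]]]
  [Term [Term [Term num] / [Term num]] / [Term [Term num] - [Term num]]]
  [Term [Term [Term num] / [Term [Term num] / [Term num]]] - [Term num]]
  [Term [Term [Term [Term num] / [Term num]] / [Term num]] - [Term num]]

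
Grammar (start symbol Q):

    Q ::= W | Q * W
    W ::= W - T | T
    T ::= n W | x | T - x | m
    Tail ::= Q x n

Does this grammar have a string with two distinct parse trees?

Ambiguous

Witness: m - x

Derivation 1: Q ⇒ W ⇒ W - T ⇒ T - T ⇒ m - T ⇒ m - x
Derivation 2: Q ⇒ W ⇒ T ⇒ T - x ⇒ m - x

Two distinct leftmost derivations for the same string.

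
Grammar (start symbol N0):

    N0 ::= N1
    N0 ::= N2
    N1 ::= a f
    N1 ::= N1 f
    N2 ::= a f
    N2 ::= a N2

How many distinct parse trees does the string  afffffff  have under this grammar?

Parse trees for afffffff:
  [N0 [N1 [N1 [N1 [N1 [N1 [N1 [N1 a f] f] f] f] f] f] f]]

1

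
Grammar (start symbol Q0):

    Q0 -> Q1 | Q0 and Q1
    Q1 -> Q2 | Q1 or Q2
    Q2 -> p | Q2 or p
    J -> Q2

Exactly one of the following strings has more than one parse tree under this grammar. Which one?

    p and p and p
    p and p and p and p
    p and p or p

p and p and p: 1 tree
p and p and p and p: 1 tree
p and p or p: 2 trees

p and p or p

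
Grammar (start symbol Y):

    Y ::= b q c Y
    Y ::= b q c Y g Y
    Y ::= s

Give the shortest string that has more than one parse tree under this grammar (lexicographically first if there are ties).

b q c b q c s g s

length 1: no string has ≥2 trees
length 4: no string has ≥2 trees
length 6: no string has ≥2 trees
length 7: no string has ≥2 trees
length 9: b q c b q c s g s has 2 parse trees

Two derivations of b q c b q c s g s:
  Y ⇒ b q c Y ⇒ b q c b q c Y g Y ⇒ b q c b q c s g Y ⇒ b q c b q c s g s
  Y ⇒ b q c Y g Y ⇒ b q c b q c Y g Y ⇒ b q c b q c s g Y ⇒ b q c b q c s g s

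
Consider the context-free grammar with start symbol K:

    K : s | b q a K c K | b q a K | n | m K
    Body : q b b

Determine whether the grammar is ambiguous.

Witness: b q a b q a n c n

Derivation 1: K ⇒ b q a K c K ⇒ b q a b q a K c K ⇒ b q a b q a n c K ⇒ b q a b q a n c n
Derivation 2: K ⇒ b q a K ⇒ b q a b q a K c K ⇒ b q a b q a n c K ⇒ b q a b q a n c n

Two distinct leftmost derivations for the same string.

Ambiguous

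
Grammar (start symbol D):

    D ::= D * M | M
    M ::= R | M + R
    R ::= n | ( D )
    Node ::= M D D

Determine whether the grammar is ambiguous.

Unambiguous

Only D, M, R are reachable from D; ignoring the rest: D → D * M | M  ;  M → M + R | R  — a left-associative chain with R at the bottom. Each string factors uniquely by precedence.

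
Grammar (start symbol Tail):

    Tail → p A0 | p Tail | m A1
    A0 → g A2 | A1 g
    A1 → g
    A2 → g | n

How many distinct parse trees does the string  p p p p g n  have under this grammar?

Parse trees for p p p p g n:
  [Tail p [Tail p [Tail p [Tail p [A0 g [A2 n]]]]]]

1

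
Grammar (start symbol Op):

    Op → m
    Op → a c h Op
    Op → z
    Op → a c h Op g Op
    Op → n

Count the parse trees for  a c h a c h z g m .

Parse trees for a c h a c h z g m:
  [Op a c h [Op a c h [Op z] g [Op m]]]
  [Op a c h [Op a c h [Op z]] g [Op m]]

2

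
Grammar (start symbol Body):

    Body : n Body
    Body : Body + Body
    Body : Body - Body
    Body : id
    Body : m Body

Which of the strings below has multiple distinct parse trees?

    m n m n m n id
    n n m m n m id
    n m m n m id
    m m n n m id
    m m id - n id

m n m n m n id: 1 tree
n n m m n m id: 1 tree
n m m n m id: 1 tree
m m n n m id: 1 tree
m m id - n id: 3 trees

m m id - n id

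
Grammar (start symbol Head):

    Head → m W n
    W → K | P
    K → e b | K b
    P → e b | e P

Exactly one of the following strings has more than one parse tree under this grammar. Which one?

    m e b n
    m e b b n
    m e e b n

m e b n: 2 trees
m e b b n: 1 tree
m e e b n: 1 tree

m e b n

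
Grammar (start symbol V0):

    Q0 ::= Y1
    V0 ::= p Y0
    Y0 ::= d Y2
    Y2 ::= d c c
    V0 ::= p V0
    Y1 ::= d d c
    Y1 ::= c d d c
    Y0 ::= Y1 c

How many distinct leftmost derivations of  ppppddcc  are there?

2

Parse trees for ppppddcc:
  [V0 p [V0 p [V0 p [V0 p [Y0 d [Y2 d c c]]]]]]
  [V0 p [V0 p [V0 p [V0 p [Y0 [Y1 d d c] c]]]]]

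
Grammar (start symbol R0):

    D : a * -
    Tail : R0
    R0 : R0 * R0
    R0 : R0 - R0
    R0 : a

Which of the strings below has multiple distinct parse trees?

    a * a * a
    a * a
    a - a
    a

a * a * a: 2 trees
a * a: 1 tree
a - a: 1 tree
a: 1 tree

a * a * a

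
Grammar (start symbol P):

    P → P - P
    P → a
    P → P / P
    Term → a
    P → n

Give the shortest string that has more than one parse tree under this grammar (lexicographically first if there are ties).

a - a - a

length 1: no string has ≥2 trees
length 3: no string has ≥2 trees
length 5: a - a - a has 2 parse trees

Two derivations of a - a - a:
  P ⇒ P - P ⇒ P - P - P ⇒ a - P - P ⇒ a - a - P ⇒ a - a - a
  P ⇒ P - P ⇒ a - P ⇒ a - P - P ⇒ a - a - P ⇒ a - a - a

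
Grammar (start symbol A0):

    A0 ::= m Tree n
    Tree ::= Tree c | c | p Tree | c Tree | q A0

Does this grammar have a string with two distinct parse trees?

Witness: m c c n

Derivation 1: A0 ⇒ m Tree n ⇒ m Tree c n ⇒ m c c n
Derivation 2: A0 ⇒ m Tree n ⇒ m c Tree n ⇒ m c c n

Two distinct leftmost derivations for the same string.

Ambiguous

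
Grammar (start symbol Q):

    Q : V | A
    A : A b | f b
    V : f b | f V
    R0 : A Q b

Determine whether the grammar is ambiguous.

Ambiguous

Witness: f b

Derivation 1: Q ⇒ V ⇒ f b
Derivation 2: Q ⇒ A ⇒ f b

Two distinct leftmost derivations for the same string.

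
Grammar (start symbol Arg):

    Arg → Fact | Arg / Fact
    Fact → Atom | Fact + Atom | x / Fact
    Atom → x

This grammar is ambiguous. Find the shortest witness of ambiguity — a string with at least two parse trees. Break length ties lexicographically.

length 1: no string has ≥2 trees
length 3: x / x has 2 parse trees

Two derivations of x / x:
  Arg ⇒ Fact ⇒ x / Fact ⇒ x / Atom ⇒ x / x
  Arg ⇒ Arg / Fact ⇒ Fact / Fact ⇒ Atom / Fact ⇒ x / Fact ⇒ x / Atom ⇒ x / x

x / x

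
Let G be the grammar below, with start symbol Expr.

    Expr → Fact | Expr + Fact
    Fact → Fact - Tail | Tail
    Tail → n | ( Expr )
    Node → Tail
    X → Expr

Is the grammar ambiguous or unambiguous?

Unambiguous

Only Expr, Fact, Tail are reachable from Expr; ignoring the rest: The grammar is stratified — Expr handles '+' (left-recursive), Fact handles '-', Tail atoms. Each operator has a fixed associativity and precedence level, so every string has one parse.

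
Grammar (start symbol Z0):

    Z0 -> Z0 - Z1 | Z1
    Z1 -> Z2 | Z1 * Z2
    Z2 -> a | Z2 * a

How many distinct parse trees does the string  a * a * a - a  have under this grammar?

4

Parse trees for a * a * a - a:
  [Z0 [Z0 [Z1 [Z2 [Z2 [Z2 a] * a] * a]]] - [Z1 [Z2 a]]]
  [Z0 [Z0 [Z1 [Z1 [Z2 a]] * [Z2 [Z2 a] * a]]] - [Z1 [Z2 a]]]
  [Z0 [Z0 [Z1 [Z1 [Z2 [Z2 a] * a]] * [Z2 a]]] - [Z1 [Z2 a]]]
  [Z0 [Z0 [Z1 [Z1 [Z1 [Z2 a]] * [Z2 a]] * [Z2 a]]] - [Z1 [Z2 a]]]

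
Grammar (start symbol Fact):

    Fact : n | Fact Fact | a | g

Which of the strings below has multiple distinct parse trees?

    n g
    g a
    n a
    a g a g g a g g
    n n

a g a g g a g g

n g: 1 tree
g a: 1 tree
n a: 1 tree
a g a g g a g g: 429 trees
n n: 1 tree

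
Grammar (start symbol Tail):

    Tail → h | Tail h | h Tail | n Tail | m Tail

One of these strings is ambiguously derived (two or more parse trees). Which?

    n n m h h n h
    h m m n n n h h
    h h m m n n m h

h m m n n n h h

n n m h h n h: 1 tree
h m m n n n h h: 8 trees
h h m m n n m h: 1 tree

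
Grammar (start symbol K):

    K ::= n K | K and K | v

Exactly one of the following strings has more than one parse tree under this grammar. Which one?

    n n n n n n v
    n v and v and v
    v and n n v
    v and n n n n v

n n n n n n v: 1 tree
n v and v and v: 5 trees
v and n n v: 1 tree
v and n n n n v: 1 tree

n v and v and v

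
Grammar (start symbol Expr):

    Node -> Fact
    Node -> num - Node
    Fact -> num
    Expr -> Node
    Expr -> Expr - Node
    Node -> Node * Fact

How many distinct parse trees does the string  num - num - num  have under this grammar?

Parse trees for num - num - num:
  [Expr [Node num - [Node num - [Node [Fact num]]]]]
  [Expr [Expr [Node [Fact num]]] - [Node num - [Node [Fact num]]]]
  [Expr [Expr [Node num - [Node [Fact num]]]] - [Node [Fact num]]]
  [Expr [Expr [Expr [Node [Fact num]]] - [Node [Fact num]]] - [Node [Fact num]]]

4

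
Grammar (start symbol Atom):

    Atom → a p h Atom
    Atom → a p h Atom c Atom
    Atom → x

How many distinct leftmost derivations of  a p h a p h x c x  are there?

Parse trees for a p h a p h x c x:
  [Atom a p h [Atom a p h [Atom x] c [Atom x]]]
  [Atom a p h [Atom a p h [Atom x]] c [Atom x]]

2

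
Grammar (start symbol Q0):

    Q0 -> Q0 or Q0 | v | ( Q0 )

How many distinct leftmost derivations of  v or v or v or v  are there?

Parse trees for v or v or v or v:
  [Q0 [Q0 v] or [Q0 [Q0 v] or [Q0 [Q0 v] or [Q0 v]]]]
  [Q0 [Q0 v] or [Q0 [Q0 [Q0 v] or [Q0 v]] or [Q0 v]]]
  [Q0 [Q0 [Q0 v] or [Q0 v]] or [Q0 [Q0 v] or [Q0 v]]]
  [Q0 [Q0 [Q0 v] or [Q0 [Q0 v] or [Q0 v]]] or [Q0 v]]
  [Q0 [Q0 [Q0 [Q0 v] or [Q0 v]] or [Q0 v]] or [Q0 v]]

5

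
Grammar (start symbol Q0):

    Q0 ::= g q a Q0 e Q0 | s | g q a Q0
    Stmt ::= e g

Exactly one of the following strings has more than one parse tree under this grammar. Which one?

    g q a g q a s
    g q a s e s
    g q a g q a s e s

g q a g q a s: 1 tree
g q a s e s: 1 tree
g q a g q a s e s: 2 trees

g q a g q a s e s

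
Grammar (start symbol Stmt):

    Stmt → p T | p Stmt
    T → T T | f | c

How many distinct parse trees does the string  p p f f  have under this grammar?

Parse trees for p p f f:
  [Stmt p [Stmt p [T [T f] [T f]]]]

1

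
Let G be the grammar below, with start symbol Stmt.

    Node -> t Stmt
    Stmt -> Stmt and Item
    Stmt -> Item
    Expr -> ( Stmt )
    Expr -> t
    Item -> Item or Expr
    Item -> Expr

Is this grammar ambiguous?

Only Stmt, Item, Expr are reachable from Stmt; ignoring the rest: The grammar is stratified — Stmt handles 'and' (left-recursive), Item handles 'or', Expr atoms. Each operator has a fixed associativity and precedence level, so every string has one parse.

Unambiguous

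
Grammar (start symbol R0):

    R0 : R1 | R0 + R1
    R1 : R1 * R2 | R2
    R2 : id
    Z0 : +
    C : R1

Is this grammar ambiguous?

Unambiguous

(Z0, C are unreachable from R0, so their rules don't affect L(R0).) R0 → R0 + R1 | R1  ;  R1 → R1 * R2 | R2  — a left-associative chain with R2 at the bottom. Each string factors uniquely by precedence.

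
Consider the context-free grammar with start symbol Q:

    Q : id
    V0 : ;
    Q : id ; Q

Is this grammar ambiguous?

Unambiguous

Only Q is reachable from Q; ignoring the rest: Right-recursive list with a separator: after each atom, whether the separator follows determines the rule. One parse per string.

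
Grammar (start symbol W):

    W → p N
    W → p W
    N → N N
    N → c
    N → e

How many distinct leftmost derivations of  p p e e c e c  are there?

Parse trees for p p e e c e c (showing first 6 of 14):
  [W p [W p [N [N e] [N [N e] [N [N c] [N [N e] [N c]]]]]]]
  [W p [W p [N [N e] [N [N e] [N [N [N c] [N e]] [N c]]]]]]
  [W p [W p [N [N e] [N [N [N e] [N c]] [N [N e] [N c]]]]]]
  [W p [W p [N [N e] [N [N [N e] [N [N c] [N e]]] [N c]]]]]
  [W p [W p [N [N e] [N [N [N [N e] [N c]] [N e]] [N c]]]]]
  [W p [W p [N [N [N e] [N e]] [N [N c] [N [N e] [N c]]]]]]

14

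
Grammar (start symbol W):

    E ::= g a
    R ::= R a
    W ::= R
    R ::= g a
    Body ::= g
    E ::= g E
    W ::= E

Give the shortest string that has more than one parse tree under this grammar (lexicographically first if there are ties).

length 2: g a has 2 parse trees

Two derivations of g a:
  W ⇒ R ⇒ g a
  W ⇒ E ⇒ g a

g a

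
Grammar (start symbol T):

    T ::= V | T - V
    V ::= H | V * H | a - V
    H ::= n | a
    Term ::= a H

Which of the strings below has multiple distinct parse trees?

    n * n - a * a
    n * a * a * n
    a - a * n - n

a - a * n - n

n * n - a * a: 1 tree
n * a * a * n: 1 tree
a - a * n - n: 3 trees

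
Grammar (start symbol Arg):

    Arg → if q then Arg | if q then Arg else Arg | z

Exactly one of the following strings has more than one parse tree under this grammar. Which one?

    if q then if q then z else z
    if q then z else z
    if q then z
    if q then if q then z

if q then if q then z else z: 2 trees
if q then z else z: 1 tree
if q then z: 1 tree
if q then if q then z: 1 tree

if q then if q then z else z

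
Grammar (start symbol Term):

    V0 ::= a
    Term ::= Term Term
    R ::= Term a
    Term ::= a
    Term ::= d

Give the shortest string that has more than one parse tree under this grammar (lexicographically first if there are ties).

a a a

length 1: no string has ≥2 trees
length 2: no string has ≥2 trees
length 3: a a a has 2 parse trees

Two derivations of a a a:
  Term ⇒ Term Term ⇒ Term Term Term ⇒ a Term Term ⇒ a a Term ⇒ a a a
  Term ⇒ Term Term ⇒ a Term ⇒ a Term Term ⇒ a a Term ⇒ a a a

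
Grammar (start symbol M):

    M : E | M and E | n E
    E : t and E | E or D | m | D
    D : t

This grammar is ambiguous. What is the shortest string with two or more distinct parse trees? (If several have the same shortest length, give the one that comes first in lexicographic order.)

length 1: no string has ≥2 trees
length 2: no string has ≥2 trees
length 3: t and m has 2 parse trees

Two derivations of t and m:
  M ⇒ E ⇒ t and E ⇒ t and m
  M ⇒ M and E ⇒ E and E ⇒ D and E ⇒ t and E ⇒ t and m

t and m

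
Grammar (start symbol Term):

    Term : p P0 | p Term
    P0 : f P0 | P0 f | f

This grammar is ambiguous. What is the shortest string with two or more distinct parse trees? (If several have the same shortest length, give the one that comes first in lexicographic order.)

p f f

length 2: no string has ≥2 trees
length 3: p f f has 2 parse trees

Two derivations of p f f:
  Term ⇒ p P0 ⇒ p f P0 ⇒ p f f
  Term ⇒ p P0 ⇒ p P0 f ⇒ p f f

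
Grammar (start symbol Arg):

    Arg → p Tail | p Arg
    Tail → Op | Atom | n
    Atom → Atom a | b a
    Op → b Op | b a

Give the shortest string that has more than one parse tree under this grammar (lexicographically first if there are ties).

length 2: no string has ≥2 trees
length 3: p b a has 2 parse trees

Two derivations of p b a:
  Arg ⇒ p Tail ⇒ p Op ⇒ p b a
  Arg ⇒ p Tail ⇒ p Atom ⇒ p b a

p b a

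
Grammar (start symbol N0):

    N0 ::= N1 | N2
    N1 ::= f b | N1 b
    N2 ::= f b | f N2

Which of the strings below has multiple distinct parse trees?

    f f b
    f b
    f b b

f b

f f b: 1 tree
f b: 2 trees
f b b: 1 tree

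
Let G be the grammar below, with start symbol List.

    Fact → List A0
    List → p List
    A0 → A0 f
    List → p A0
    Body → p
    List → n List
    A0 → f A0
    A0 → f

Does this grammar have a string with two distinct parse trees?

Ambiguous

Witness: p f f

Derivation 1: List ⇒ p A0 ⇒ p A0 f ⇒ p f f
Derivation 2: List ⇒ p A0 ⇒ p f A0 ⇒ p f f

Two distinct leftmost derivations for the same string.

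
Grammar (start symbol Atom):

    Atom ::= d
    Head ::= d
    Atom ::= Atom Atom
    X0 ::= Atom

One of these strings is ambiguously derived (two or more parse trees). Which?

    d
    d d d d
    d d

d d d d

d: 1 tree
d d d d: 5 trees
d d: 1 tree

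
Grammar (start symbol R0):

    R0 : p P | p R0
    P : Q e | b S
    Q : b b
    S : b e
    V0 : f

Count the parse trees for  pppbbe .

Parse trees for pppbbe:
  [R0 p [R0 p [R0 p [P [Q b b] e]]]]
  [R0 p [R0 p [R0 p [P b [S b e]]]]]

2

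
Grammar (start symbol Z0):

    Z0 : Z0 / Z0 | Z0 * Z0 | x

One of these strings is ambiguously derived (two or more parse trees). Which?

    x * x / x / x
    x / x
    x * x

x * x / x / x

x * x / x / x: 5 trees
x / x: 1 tree
x * x: 1 tree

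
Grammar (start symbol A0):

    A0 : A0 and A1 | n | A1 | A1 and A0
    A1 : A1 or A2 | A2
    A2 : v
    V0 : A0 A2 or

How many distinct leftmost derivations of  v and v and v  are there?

Parse trees for v and v and v:
  [A0 [A0 [A0 [A1 [A2 v]]] and [A1 [A2 v]]] and [A1 [A2 v]]]
  [A0 [A0 [A1 [A2 v]] and [A0 [A1 [A2 v]]]] and [A1 [A2 v]]]
  [A0 [A1 [A2 v]] and [A0 [A0 [A1 [A2 v]]] and [A1 [A2 v]]]]
  [A0 [A1 [A2 v]] and [A0 [A1 [A2 v]] and [A0 [A1 [A2 v]]]]]

4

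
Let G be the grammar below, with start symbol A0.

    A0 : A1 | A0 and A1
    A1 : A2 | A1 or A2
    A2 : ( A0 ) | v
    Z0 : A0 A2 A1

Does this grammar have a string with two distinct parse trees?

Only A0, A1, A2 are reachable from A0; ignoring the rest: This is a standard precedence ladder (A0 over A1 over A2), with each level left-recursive on its own operator ('and' at A0, 'or' at A1). That structure is LR(1), hence unambiguous.

Unambiguous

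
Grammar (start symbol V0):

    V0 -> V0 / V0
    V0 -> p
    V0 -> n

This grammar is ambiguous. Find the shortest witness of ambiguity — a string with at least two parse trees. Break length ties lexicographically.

length 1: no string has ≥2 trees
length 3: no string has ≥2 trees
length 5: n / n / n has 2 parse trees

Two derivations of n / n / n:
  V0 ⇒ V0 / V0 ⇒ V0 / V0 / V0 ⇒ n / V0 / V0 ⇒ n / n / V0 ⇒ n / n / n
  V0 ⇒ V0 / V0 ⇒ n / V0 ⇒ n / V0 / V0 ⇒ n / n / V0 ⇒ n / n / n

n / n / n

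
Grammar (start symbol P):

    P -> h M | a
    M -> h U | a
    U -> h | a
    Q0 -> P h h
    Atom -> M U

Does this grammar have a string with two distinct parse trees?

Unambiguous

(Q0, Atom are unreachable from P, so their rules don't affect L(P).) Restricted to the reachable nonterminals, every rule has the form A → t or A → t B, and no two rules for the same A share a first terminal. The grammar encodes a DFA — one run per string.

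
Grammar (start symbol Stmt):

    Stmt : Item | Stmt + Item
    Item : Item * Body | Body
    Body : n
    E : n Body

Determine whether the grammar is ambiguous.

Unambiguous

(E is unreachable from Stmt, so its rules don't affect L(Stmt).) The grammar is stratified — Stmt handles '+' (left-recursive), Item handles '*', Body atoms. Each operator has a fixed associativity and precedence level, so every string has one parse.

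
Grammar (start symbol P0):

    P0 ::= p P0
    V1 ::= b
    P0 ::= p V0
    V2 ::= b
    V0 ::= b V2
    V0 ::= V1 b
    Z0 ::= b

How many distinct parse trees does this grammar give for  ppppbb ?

Parse trees for ppppbb:
  [P0 p [P0 p [P0 p [P0 p [V0 b [V2 b]]]]]]
  [P0 p [P0 p [P0 p [P0 p [V0 [V1 b] b]]]]]

2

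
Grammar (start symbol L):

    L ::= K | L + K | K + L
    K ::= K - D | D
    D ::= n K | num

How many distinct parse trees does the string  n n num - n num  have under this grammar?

Parse trees for n n num - n num:
  [L [K [K [D n [K [D n [K [D num]]]]]] - [D n [K [D num]]]]]
  [L [K [D n [K [K [D n [K [D num]]]] - [D n [K [D num]]]]]]]
  [L [K [D n [K [D n [K [K [D num]] - [D n [K [D num]]]]]]]]]

3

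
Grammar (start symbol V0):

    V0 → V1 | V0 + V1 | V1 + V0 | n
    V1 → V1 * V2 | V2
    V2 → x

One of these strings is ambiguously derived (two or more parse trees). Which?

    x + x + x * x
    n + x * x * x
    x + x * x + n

x + x + x * x: 4 trees
n + x * x * x: 1 tree
x + x * x + n: 1 tree

x + x + x * x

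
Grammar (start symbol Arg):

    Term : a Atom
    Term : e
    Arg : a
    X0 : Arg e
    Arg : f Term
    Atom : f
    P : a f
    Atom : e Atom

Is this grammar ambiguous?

Unambiguous

Only Arg, Term, Atom are reachable from Arg; ignoring the rest: Restricted to the reachable nonterminals, every rule has the form A → t or A → t B, and no two rules for the same A share a first terminal. The grammar encodes a DFA — one run per string.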